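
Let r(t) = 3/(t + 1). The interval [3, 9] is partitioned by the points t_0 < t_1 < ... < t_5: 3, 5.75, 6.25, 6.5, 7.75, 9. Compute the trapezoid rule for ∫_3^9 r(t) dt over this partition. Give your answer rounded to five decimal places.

2.82472

Subinterval widths: 2.75, 0.5, 0.25, 1.25, 1.25.
r(3) = 0.75, r(5.75) = 4/9, r(6.25) = 12/29, r(6.5) = 0.4, r(7.75) = 12/35, r(9) = 0.3.
On each subinterval the trapezoid contributes (Δt_i/2)·[r(t_{i-1}) + r(t_i)].
Sum ≈ 2.82472.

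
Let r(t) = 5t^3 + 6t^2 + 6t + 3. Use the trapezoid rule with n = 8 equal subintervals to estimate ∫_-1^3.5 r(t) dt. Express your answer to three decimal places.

Δt = (3.5 − (-1))/8 = 0.5625.
r(-1) = -2, r(-0.4375) = 4525/4096, r(0.125) = 1973/512, r(0.6875) = 47455/4096, r(1.25) = 29.640625, r(1.8125) = 259513/4096, r(2.375) = 60455/512, r(2.9375) = 815659/4096, r(3.5) = 311.875.
T_8 = (Δt/2)·[r(t_0) + 2r(t_1) + ... + 2r(t_{7}) + r(t_8)].
Sum ≈ 327.201.

327.201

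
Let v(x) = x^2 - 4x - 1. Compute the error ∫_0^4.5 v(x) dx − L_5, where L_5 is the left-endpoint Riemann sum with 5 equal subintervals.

Exact integral: ∫_0^4.5 v(x) dx = -14.625.
L_5 = -15.03.
Error = -14.625 − (-15.03) = 0.405.

0.405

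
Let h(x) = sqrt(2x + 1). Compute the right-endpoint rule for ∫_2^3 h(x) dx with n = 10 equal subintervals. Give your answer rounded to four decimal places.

2.4671

Δx = (3 − 2)/10 = 0.1.
Right endpoints: 2.1, 2.2, 2.3, 2.4, 2.5, 2.6, 2.7, 2.8, 2.9, 3.
h(2.1) ≈ 2.2804, h(2.2) ≈ 2.3238, h(2.3) ≈ 2.3664, h(2.4) ≈ 2.4083, h(2.5) ≈ 2.4495, h(2.6) ≈ 2.4900, h(2.7) ≈ 2.5298, h(2.8) ≈ 2.5690, h(2.9) ≈ 2.6077, h(3) ≈ 2.6458.
Sum = Δx · [h(2.1) + h(2.2) + h(2.3) + ...].
Sum ≈ 2.4671.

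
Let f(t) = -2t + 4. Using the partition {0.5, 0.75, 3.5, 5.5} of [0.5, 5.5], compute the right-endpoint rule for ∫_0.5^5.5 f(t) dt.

Subinterval widths: 0.25, 2.75, 2.
Right endpoints: 0.75, 3.5, 5.5.
f(0.75) = 2.5, f(3.5) = -3, f(5.5) = -7.
Sum = Σ Δt_i · f(t_i).
Sum = -21.625.

-21.625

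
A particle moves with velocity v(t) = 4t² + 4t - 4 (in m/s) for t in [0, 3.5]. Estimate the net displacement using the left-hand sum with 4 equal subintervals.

Δt = (3.5 − 0)/4 = 0.875.
Left endpoints: 0, 0.875, 1.75, 2.625.
v(0) = -4, v(0.875) = 2.5625, v(1.75) = 15.25, v(2.625) = 34.0625.
Sum = Δt · [v(0) + v(0.875) + v(1.75) + v(2.625)].
Sum = 41.890625.

41.890625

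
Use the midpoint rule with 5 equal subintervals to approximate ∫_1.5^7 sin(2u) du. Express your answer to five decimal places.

Δu = (7 − 1.5)/5 = 1.1.
Midpoints: 2.05, 3.15, 4.25, 5.35, 6.45.
f(2.05) ≈ -0.81828, f(3.15) ≈ 0.01681, f(4.25) ≈ 0.79849, f(5.35) ≈ -0.95664, f(6.45) ≈ 0.32747.
Sum = Δu · [f(2.05) + f(3.15) + f(4.25) + f(5.35) + f(6.45)].
Sum ≈ -0.69535.

-0.69535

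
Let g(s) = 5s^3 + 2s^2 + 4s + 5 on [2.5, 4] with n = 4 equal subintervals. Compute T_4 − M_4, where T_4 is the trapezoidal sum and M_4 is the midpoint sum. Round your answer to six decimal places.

T_4 ≈ 332.20605469.
M_4 ≈ 329.52978516.
T_4 − M_4 ≈ 2.676270.

2.676270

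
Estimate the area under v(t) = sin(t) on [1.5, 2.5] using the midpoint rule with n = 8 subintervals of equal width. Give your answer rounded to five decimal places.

0.87245

Δt = (2.5 − 1.5)/8 = 0.125.
Midpoints: 1.5625, 1.6875, 1.8125, 1.9375, 2.0625, 2.1875, 2.3125, 2.4375.
v(1.5625) ≈ 0.99997, v(1.6875) ≈ 0.99320, v(1.8125) ≈ 0.97093, v(1.9375) ≈ 0.93351, v(2.0625) ≈ 0.88153, v(2.1875) ≈ 0.81579, v(2.3125) ≈ 0.73732, v(2.4375) ≈ 0.64734.
Sum = Δt · [v(1.5625) + v(1.6875) + v(1.8125) + ...].
Sum ≈ 0.87245.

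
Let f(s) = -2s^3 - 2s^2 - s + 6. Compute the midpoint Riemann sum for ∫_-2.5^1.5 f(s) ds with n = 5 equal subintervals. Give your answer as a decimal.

30.12

Δs = (1.5 − (-2.5))/5 = 0.8.
Midpoints: -2.1, -1.3, -0.5, 0.3, 1.1.
f(-2.1) = 17.802, f(-1.3) = 8.314, f(-0.5) = 6.25, f(0.3) = 5.466, f(1.1) = -0.182.
Sum = Δs · [f(-2.1) + f(-1.3) + f(-0.5) + f(0.3) + f(1.1)].
Sum = 30.12.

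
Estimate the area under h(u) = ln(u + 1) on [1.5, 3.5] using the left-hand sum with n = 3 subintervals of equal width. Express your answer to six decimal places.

Δu = (3.5 − 1.5)/3 = 2/3.
Left endpoints: 1.5, 13/6, 17/6.
h(1.5) ≈ 0.916291, h(13/6) ≈ 1.152680, h(17/6) ≈ 1.343735.
Sum = Δu · [h(1.5) + h(13/6) + h(17/6)].
Sum ≈ 2.275137.

2.275137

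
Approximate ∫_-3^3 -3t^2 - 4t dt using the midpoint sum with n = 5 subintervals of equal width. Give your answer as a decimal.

Δt = (3 − (-3))/5 = 1.2.
Midpoints: -2.4, -1.2, 0, 1.2, 2.4.
f(-2.4) = -7.68, f(-1.2) = 0.48, f(0) = 0, f(1.2) = -9.12, f(2.4) = -26.88.
Sum = Δt · [f(-2.4) + f(-1.2) + f(0) + f(1.2) + f(2.4)].
Sum = -51.84.

-51.84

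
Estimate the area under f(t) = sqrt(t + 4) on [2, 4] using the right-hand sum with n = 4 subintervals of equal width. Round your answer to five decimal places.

5.38115

Δt = (4 − 2)/4 = 0.5.
Right endpoints: 2.5, 3, 3.5, 4.
f(2.5) ≈ 2.54951, f(3) ≈ 2.64575, f(3.5) ≈ 2.73861, f(4) ≈ 2.82843.
Sum = Δt · [f(2.5) + f(3) + f(3.5) + f(4)].
Sum ≈ 5.38115.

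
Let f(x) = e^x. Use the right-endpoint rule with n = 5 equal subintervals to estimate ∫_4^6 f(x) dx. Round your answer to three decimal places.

423.235

Δx = (6 − 4)/5 = 0.4.
Right endpoints: 4.4, 4.8, 5.2, 5.6, 6.
f(4.4) ≈ 81.451, f(4.8) ≈ 121.510, f(5.2) ≈ 181.272, f(5.6) ≈ 270.426, f(6) ≈ 403.429.
Sum = Δx · [f(4.4) + f(4.8) + f(5.2) + f(5.6) + f(6)].
Sum ≈ 423.235.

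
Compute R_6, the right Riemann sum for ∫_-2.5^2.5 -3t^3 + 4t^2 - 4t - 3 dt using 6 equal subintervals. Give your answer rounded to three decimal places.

-18.414

Δt = (2.5 − (-2.5))/6 = 5/6.
Right endpoints: -5/3, -5/6, 0, 5/6, 5/3, 2.5.
f(-5/3) = 86/3, f(-5/6) = 349/72, f(0) = -3, f(5/6) = -127/24, f(5/3) = -112/9, f(2.5) = -34.875.
Sum = Δt · [f(-5/3) + f(-5/6) + f(0) + ...].
Sum ≈ -18.414.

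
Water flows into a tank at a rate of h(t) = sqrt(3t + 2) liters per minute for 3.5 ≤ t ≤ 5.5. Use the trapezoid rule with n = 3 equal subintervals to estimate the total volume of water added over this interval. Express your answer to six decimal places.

Δt = (5.5 − 3.5)/3 = 2/3.
h(3.5) ≈ 3.535534, h(25/6) ≈ 3.807887, h(29/6) ≈ 4.062019, h(5.5) ≈ 4.301163.
T_3 = (Δt/2)·[h(t_0) + 2h(t_1) + 2h(t_2) + h(t_3)].
Sum ≈ 7.858836.

7.858836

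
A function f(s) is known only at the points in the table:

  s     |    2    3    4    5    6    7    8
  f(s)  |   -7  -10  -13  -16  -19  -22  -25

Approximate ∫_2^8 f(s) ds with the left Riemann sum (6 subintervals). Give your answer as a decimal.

Δs = 1.
Sum = 1·[(-7) + (-10) + (-13) + (-16) + (-19) + (-22)] = -87.

-87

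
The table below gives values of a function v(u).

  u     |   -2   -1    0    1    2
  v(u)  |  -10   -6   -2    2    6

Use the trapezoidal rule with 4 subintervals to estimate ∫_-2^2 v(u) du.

-8

Δu = 1.
T_4 = (1/2)·[(-10) + 2·(-6) + 2·(-2) + 2·2 + 6] = -8.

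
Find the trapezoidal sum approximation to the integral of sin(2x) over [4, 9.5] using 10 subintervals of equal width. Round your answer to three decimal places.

Δx = (9.5 − 4)/10 = 0.55.
f(4) ≈ 0.989, f(4.55) ≈ 0.319, f(5.1) ≈ -0.700, f(5.65) ≈ -0.954, f(6.2) ≈ -0.166, f(6.75) ≈ 0.804, f(7.3) ≈ 0.895, f(7.85) ≈ 0.008, f(8.4) ≈ -0.888, f(8.95) ≈ -0.813, f(9.5) ≈ 0.150.
T_10 = (Δx/2)·[f(x_0) + 2f(x_1) + ... + 2f(x_{9}) + f(x_10)].
Sum ≈ -0.509.

-0.509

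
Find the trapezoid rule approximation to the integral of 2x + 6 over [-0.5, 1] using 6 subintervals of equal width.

9.75

Δx = (1 − (-0.5))/6 = 0.25.
f(-0.5) = 5, f(-0.25) = 5.5, f(0) = 6, f(0.25) = 6.5, f(0.5) = 7, f(0.75) = 7.5, f(1) = 8.
T_6 = (Δx/2)·[f(x_0) + 2f(x_1) + ... + 2f(x_{5}) + f(x_6)].
Sum = 9.75.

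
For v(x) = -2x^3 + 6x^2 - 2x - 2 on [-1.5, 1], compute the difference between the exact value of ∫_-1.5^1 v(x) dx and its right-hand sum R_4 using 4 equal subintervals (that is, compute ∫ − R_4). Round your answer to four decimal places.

Exact integral: ∫_-1.5^1 v(x) dx = 7.03125.
R_4 ≈ 1.611328.
Error ≈ 7.03125 − 1.611328 ≈ 5.4199.

5.4199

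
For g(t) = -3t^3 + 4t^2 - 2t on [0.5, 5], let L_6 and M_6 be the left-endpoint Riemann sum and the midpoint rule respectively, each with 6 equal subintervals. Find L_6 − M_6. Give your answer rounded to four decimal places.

L_6 = -228.97265625.
M_6 ≈ -322.576172.
L_6 − M_6 ≈ 93.6035.

93.6035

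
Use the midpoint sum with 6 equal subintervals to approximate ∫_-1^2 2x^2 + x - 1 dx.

Δx = (2 − (-1))/6 = 0.5.
Midpoints: -0.75, -0.25, 0.25, 0.75, 1.25, 1.75.
f(-0.75) = -0.625, f(-0.25) = -1.125, f(0.25) = -0.625, f(0.75) = 0.875, f(1.25) = 3.375, f(1.75) = 6.875.
Sum = Δx · [f(-0.75) + f(-0.25) + f(0.25) + ...].
Sum = 4.375.

4.375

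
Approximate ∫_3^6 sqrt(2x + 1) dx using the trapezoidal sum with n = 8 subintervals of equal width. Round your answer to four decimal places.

9.4495

Δx = (6 − 3)/8 = 0.375.
f(3) ≈ 2.6458, f(3.375) ≈ 2.7839, f(3.75) ≈ 2.9155, f(4.125) ≈ 3.0414, f(4.5) ≈ 3.1623, f(4.875) ≈ 3.2787, f(5.25) ≈ 3.3912, f(5.625) ≈ 3.5000, f(6) ≈ 3.6056.
T_8 = (Δx/2)·[f(x_0) + 2f(x_1) + ... + 2f(x_{7}) + f(x_8)].
Sum ≈ 9.4495.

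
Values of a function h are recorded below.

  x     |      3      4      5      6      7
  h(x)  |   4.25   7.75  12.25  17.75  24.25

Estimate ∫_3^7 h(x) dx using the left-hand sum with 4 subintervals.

42

Δx = 1.
Sum = 1·[4.25 + 7.75 + 12.25 + 17.75] = 42.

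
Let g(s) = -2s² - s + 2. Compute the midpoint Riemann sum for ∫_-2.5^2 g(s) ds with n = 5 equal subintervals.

Δs = (2 − (-2.5))/5 = 0.9.
Midpoints: -2.05, -1.15, -0.25, 0.65, 1.55.
g(-2.05) = -4.355, g(-1.15) = 0.505, g(-0.25) = 2.125, g(0.65) = 0.505, g(1.55) = -4.355.
Sum = Δs · [g(-2.05) + g(-1.15) + g(-0.25) + g(0.65) + g(1.55)].
Sum = -5.0175.

-5.0175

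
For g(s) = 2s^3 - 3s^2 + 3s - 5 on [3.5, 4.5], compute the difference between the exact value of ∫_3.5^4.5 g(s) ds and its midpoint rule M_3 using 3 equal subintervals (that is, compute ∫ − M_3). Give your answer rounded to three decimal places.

0.194

Exact integral: ∫_3.5^4.5 g(s) ds = 88.75.
M_3 ≈ 88.55556.
Error ≈ 88.75 − 88.55556 ≈ 0.194.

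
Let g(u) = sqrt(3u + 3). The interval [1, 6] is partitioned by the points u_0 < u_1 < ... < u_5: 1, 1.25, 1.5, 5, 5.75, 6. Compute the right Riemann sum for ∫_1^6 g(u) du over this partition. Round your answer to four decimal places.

20.7041

Subinterval widths: 0.25, 0.25, 3.5, 0.75, 0.25.
Right endpoints: 1.25, 1.5, 5, 5.75, 6.
g(1.25) ≈ 2.5981, g(1.5) ≈ 2.7386, g(5) ≈ 4.2426, g(5.75) ≈ 4.5000, g(6) ≈ 4.5826.
Sum = Σ Δu_i · g(u_i).
Sum ≈ 20.7041.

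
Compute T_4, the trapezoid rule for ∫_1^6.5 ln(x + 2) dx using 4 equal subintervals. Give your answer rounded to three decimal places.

Δx = (6.5 − 1)/4 = 1.375.
f(1) ≈ 1.099, f(2.375) ≈ 1.476, f(3.75) ≈ 1.749, f(5.125) ≈ 1.964, f(6.5) ≈ 2.140.
T_4 = (Δx/2)·[f(x_0) + 2f(x_1) + 2f(x_2) + 2f(x_3) + f(x_4)].
Sum ≈ 9.361.

9.361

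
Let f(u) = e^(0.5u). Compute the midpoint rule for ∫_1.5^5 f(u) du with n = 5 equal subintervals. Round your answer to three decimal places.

Δu = (5 − 1.5)/5 = 0.7.
Midpoints: 1.85, 2.55, 3.25, 3.95, 4.65.
f(1.85) ≈ 2.522, f(2.55) ≈ 3.579, f(3.25) ≈ 5.078, f(3.95) ≈ 7.207, f(4.65) ≈ 10.227.
Sum = Δu · [f(1.85) + f(2.55) + f(3.25) + f(3.95) + f(4.65)].
Sum ≈ 20.029.

20.029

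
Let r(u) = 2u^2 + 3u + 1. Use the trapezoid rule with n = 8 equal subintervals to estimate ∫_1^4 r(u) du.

67.640625

Δu = (4 − 1)/8 = 0.375.
r(1) = 6, r(1.375) = 8.90625, r(1.75) = 12.375, r(2.125) = 16.40625, r(2.5) = 21, r(2.875) = 26.15625, r(3.25) = 31.875, r(3.625) = 38.15625, r(4) = 45.
T_8 = (Δu/2)·[r(u_0) + 2r(u_1) + ... + 2r(u_{7}) + r(u_8)].
Sum = 67.640625.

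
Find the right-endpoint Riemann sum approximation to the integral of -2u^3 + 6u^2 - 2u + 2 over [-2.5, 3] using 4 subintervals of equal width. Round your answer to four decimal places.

25.5020

Δu = (3 − (-2.5))/4 = 1.375.
Right endpoints: -1.125, 0.25, 1.625, 3.
f(-1.125) = 14.69140625, f(0.25) = 1.84375, f(1.625) = 6.01171875, f(3) = -4.
Sum = Δu · [f(-1.125) + f(0.25) + f(1.625) + f(3)].
Sum ≈ 25.5020.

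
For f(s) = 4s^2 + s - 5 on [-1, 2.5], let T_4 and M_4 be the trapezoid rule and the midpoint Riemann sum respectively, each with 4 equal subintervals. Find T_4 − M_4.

T_4 = 9.078125.
M_4 = 6.3984375.
T_4 − M_4 = 2.6796875.

2.6796875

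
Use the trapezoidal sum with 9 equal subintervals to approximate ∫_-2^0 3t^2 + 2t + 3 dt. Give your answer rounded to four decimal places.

10.0494

Δt = (0 − (-2))/9 = 2/9.
f(-2) = 11, f(-16/9) = 241/27, f(-14/9) = 193/27, f(-4/3) = 17/3, f(-10/9) = 121/27, f(-8/9) = 97/27, f(-2/3) = 3, f(-4/9) = 73/27, f(-2/9) = 73/27, f(0) = 3.
T_9 = (Δt/2)·[f(t_0) + 2f(t_1) + ... + 2f(t_{8}) + f(t_9)].
Sum ≈ 10.0494.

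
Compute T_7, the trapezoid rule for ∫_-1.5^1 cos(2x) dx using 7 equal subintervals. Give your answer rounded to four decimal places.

Δx = (1 − (-1.5))/7 = 5/14.
f(-1.5) ≈ -0.9900, f(-8/7) ≈ -0.6556, f(-11/14) ≈ -0.0006, f(-3/7) ≈ 0.6546, f(-1/14) ≈ 0.9898, f(2/7) ≈ 0.8411, f(9/14) ≈ 0.2812, f(1) ≈ -0.4161.
T_7 = (Δx/2)·[f(x_0) + 2f(x_1) + ... + 2f(x_{6}) + f(x_7)].
Sum ≈ 0.5027.

0.5027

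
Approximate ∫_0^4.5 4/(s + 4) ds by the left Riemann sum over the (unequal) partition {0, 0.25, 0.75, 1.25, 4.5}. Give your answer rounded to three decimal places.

Subinterval widths: 0.25, 0.5, 0.5, 3.25.
Left endpoints: 0, 0.25, 0.75, 1.25.
f(0) = 1, f(0.25) = 16/17, f(0.75) = 16/19, f(1.25) = 16/21.
Sum = Σ Δs_i · f(s_i).
Sum ≈ 3.618.

3.618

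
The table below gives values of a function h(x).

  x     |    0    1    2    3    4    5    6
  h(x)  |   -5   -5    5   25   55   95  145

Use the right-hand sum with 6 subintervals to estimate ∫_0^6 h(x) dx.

320

Δx = 1.
Sum = 1·[(-5) + 5 + 25 + 55 + 95 + 145] = 320.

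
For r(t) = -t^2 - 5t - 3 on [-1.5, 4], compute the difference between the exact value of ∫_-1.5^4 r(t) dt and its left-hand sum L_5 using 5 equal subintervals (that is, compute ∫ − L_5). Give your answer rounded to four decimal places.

-21.5783

Exact integral: ∫_-1.5^4 r(t) dt ≈ -73.333333.
L_5 = -51.755.
Error ≈ -73.333333 − (-51.755) ≈ -21.5783.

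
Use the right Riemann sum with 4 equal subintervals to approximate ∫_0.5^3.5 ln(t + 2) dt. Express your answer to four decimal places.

Δt = (3.5 − 0.5)/4 = 0.75.
Right endpoints: 1.25, 2, 2.75, 3.5.
f(1.25) ≈ 1.1787, f(2) ≈ 1.3863, f(2.75) ≈ 1.5581, f(3.5) ≈ 1.7047.
Sum = Δt · [f(1.25) + f(2) + f(2.75) + f(3.5)].
Sum ≈ 4.3709.

4.3709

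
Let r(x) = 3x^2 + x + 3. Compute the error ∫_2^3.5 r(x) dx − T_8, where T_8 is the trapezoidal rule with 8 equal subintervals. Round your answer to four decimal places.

-0.0264

Exact integral: ∫_2^3.5 r(x) dx = 43.5.
T_8 ≈ 43.526367.
Error ≈ 43.5 − 43.526367 ≈ -0.0264.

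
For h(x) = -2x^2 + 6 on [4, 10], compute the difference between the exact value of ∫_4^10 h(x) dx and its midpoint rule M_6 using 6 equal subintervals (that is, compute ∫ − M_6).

Exact integral: ∫_4^10 h(x) dx = -588.
M_6 = -587.
Error = -588 − (-587) = -1.

-1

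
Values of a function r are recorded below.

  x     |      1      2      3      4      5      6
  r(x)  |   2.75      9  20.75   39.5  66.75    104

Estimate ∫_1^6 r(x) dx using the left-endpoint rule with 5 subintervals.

138.75

Δx = 1.
Sum = 1·[2.75 + 9 + 20.75 + 39.5 + 66.75] = 138.75.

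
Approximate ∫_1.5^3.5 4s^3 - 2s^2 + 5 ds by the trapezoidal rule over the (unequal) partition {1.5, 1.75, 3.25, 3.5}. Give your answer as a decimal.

Subinterval widths: 0.25, 1.5, 0.25.
f(1.5) = 14, f(1.75) = 20.3125, f(3.25) = 121.1875, f(3.5) = 152.
On each subinterval the trapezoid contributes (Δs_i/2)·[f(s_{i-1}) + f(s_i)].
Sum = 144.5625.

144.5625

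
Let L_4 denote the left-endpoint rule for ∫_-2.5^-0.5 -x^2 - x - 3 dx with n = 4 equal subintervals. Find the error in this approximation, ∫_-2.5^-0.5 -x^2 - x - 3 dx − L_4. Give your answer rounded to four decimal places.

Exact integral: ∫_-2.5^-0.5 f(x) dx ≈ -8.166667.
L_4 = -9.25.
Error ≈ -8.166667 − (-9.25) ≈ 1.0833.

1.0833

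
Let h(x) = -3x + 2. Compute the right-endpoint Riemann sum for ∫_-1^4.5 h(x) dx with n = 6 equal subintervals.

-25.4375

Δx = (4.5 − (-1))/6 = 11/12.
Right endpoints: -1/12, 5/6, 1.75, 8/3, 43/12, 4.5.
h(-1/12) = 2.25, h(5/6) = -0.5, h(1.75) = -3.25, h(8/3) = -6, h(43/12) = -8.75, h(4.5) = -11.5.
Sum = Δx · [h(-1/12) + h(5/6) + h(1.75) + ...].
Sum = -25.4375.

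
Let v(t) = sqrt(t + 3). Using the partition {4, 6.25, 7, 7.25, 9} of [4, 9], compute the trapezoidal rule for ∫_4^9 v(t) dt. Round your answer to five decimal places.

Subinterval widths: 2.25, 0.75, 0.25, 1.75.
v(4) ≈ 2.64575, v(6.25) ≈ 3.04138, v(7) ≈ 3.16228, v(7.25) ≈ 3.20156, v(9) ≈ 3.46410.
On each subinterval the trapezoid contributes (Δt_i/2)·[v(t_{i-1}) + v(t_i)].
Sum ≈ 15.35233.

15.35233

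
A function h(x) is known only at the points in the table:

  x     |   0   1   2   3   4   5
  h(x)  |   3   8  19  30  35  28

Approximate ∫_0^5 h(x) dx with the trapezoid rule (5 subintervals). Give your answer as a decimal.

107.5

Δx = 1.
T_5 = (1/2)·[3 + 2·8 + 2·19 + 2·30 + 2·35 + 28] = 107.5.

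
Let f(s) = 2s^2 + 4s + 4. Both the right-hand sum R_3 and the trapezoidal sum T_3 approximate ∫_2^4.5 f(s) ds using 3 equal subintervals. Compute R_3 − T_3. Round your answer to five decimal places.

17.70833

R_3 ≈ 116.2037037.
T_3 ≈ 98.4953704.
R_3 − T_3 ≈ 17.70833.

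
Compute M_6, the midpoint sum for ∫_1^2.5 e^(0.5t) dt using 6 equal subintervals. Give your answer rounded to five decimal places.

Δt = (2.5 − 1)/6 = 0.25.
Midpoints: 1.125, 1.375, 1.625, 1.875, 2.125, 2.375.
f(1.125) ≈ 1.75505, f(1.375) ≈ 1.98874, f(1.625) ≈ 2.25353, f(1.875) ≈ 2.55359, f(2.125) ≈ 2.89360, f(2.375) ≈ 3.27887.
Sum = Δt · [f(1.125) + f(1.375) + f(1.625) + ...].
Sum ≈ 3.68085.

3.68085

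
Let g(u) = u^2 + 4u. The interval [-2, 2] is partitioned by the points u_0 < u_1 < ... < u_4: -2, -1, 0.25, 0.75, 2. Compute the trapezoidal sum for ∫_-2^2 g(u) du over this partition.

6.171875

Subinterval widths: 1, 1.25, 0.5, 1.25.
g(-2) = -4, g(-1) = -3, g(0.25) = 1.0625, g(0.75) = 3.5625, g(2) = 12.
On each subinterval the trapezoid contributes (Δu_i/2)·[g(u_{i-1}) + g(u_i)].
Sum = 6.171875.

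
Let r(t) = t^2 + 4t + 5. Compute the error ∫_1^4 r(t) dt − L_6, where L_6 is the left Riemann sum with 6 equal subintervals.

6.625

Exact integral: ∫_1^4 r(t) dt = 66.
L_6 = 59.375.
Error = 66 − 59.375 = 6.625.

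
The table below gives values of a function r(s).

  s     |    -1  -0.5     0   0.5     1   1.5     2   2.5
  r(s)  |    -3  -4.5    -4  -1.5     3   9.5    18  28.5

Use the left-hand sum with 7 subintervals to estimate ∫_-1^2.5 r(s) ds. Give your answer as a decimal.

8.75

Δs = 0.5.
Sum = 0.5·[(-3) + (-4.5) + (-4) + (-1.5) + 3 + 9.5 + 18] = 8.75.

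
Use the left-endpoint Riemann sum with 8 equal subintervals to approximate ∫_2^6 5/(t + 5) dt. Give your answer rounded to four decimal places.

Δt = (6 − 2)/8 = 0.5.
Left endpoints: 2, 2.5, 3, 3.5, 4, 4.5, 5, 5.5.
f(2) = 5/7, f(2.5) = 2/3, f(3) = 0.625, f(3.5) = 10/17, f(4) = 5/9, f(4.5) = 10/19, f(5) = 0.5, f(5.5) = 10/21.
Sum = Δt · [f(2) + f(2.5) + f(3) + ...].
Sum ≈ 2.3261.

2.3261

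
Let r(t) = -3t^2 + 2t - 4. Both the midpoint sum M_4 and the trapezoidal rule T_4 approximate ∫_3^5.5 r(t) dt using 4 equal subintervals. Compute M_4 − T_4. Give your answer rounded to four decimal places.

0.7324

M_4 ≈ -127.880859.
T_4 = -128.61328125.
M_4 − T_4 ≈ 0.7324.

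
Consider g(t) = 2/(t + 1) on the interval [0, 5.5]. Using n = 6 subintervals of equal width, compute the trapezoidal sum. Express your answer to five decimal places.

3.87138

Δt = (5.5 − 0)/6 = 11/12.
g(0) = 2, g(11/12) = 24/23, g(11/6) = 12/17, g(2.75) = 8/15, g(11/3) = 3/7, g(55/12) = 24/67, g(5.5) = 4/13.
T_6 = (Δt/2)·[g(t_0) + 2g(t_1) + ... + 2g(t_{5}) + g(t_6)].
Sum ≈ 3.87138.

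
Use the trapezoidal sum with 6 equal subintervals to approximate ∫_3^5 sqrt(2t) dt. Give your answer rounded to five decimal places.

Δt = (5 − 3)/6 = 1/3.
f(3) ≈ 2.44949, f(10/3) ≈ 2.58199, f(11/3) ≈ 2.70801, f(4) ≈ 2.82843, f(13/3) ≈ 2.94392, f(14/3) ≈ 3.05505, f(5) ≈ 3.16228.
T_6 = (Δt/2)·[f(t_0) + 2f(t_1) + ... + 2f(t_{5}) + f(t_6)].
Sum ≈ 5.64109.

5.64109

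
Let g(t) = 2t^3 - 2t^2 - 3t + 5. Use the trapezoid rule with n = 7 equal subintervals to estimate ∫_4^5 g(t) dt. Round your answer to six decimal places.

135.418367

Δt = (5 − 4)/7 = 1/7.
g(4) = 89, g(29/7) = 34456/343, g(30/7) = 38705/343, g(31/7) = 43286/343, g(32/7) = 48211/343, g(33/7) = 53492/343, g(34/7) = 59141/343, g(5) = 190.
T_7 = (Δt/2)·[g(t_0) + 2g(t_1) + ... + 2g(t_{6}) + g(t_7)].
Sum ≈ 135.418367.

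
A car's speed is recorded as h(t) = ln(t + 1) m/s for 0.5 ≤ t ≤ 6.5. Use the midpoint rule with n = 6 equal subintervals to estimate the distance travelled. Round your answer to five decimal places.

8.52516

Δt = (6.5 − 0.5)/6 = 1.
Midpoints: 1, 2, 3, 4, 5, 6.
h(1) ≈ 0.69315, h(2) ≈ 1.09861, h(3) ≈ 1.38629, h(4) ≈ 1.60944, h(5) ≈ 1.79176, h(6) ≈ 1.94591.
Sum = Δt · [h(1) + h(2) + h(3) + ...].
Sum ≈ 8.52516.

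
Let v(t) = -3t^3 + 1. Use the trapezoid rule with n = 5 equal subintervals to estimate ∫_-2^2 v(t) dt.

Δt = (2 − (-2))/5 = 0.8.
v(-2) = 25, v(-1.2) = 6.184, v(-0.4) = 1.192, v(0.4) = 0.808, v(1.2) = -4.184, v(2) = -23.
T_5 = (Δt/2)·[v(t_0) + 2v(t_1) + ... + 2v(t_{4}) + v(t_5)].
Sum = 4.

4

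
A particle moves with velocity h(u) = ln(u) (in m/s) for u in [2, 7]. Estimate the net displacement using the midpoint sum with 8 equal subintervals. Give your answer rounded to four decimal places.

7.2408

Δu = (7 − 2)/8 = 0.625.
Midpoints: 2.3125, 2.9375, 3.5625, 4.1875, 4.8125, 5.4375, 6.0625, 6.6875.
h(2.3125) ≈ 0.8383, h(2.9375) ≈ 1.0776, h(3.5625) ≈ 1.2705, h(4.1875) ≈ 1.4321, h(4.8125) ≈ 1.5712, h(5.4375) ≈ 1.6933, h(6.0625) ≈ 1.8021, h(6.6875) ≈ 1.9002.
Sum = Δu · [h(2.3125) + h(2.9375) + h(3.5625) + ...].
Sum ≈ 7.2408.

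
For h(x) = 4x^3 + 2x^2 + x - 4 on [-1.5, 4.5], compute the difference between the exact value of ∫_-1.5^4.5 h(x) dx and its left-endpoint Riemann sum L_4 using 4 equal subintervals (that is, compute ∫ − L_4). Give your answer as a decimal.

270

Exact integral: ∫_-1.5^4.5 h(x) dx = 453.
L_4 = 183.
Error = 453 − 183 = 270.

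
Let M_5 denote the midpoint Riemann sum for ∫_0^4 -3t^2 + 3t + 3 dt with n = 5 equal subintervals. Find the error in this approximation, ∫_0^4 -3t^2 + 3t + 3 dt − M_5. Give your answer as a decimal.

-0.64

Exact integral: ∫_0^4 f(t) dt = -28.
M_5 = -27.36.
Error = -28 − (-27.36) = -0.64.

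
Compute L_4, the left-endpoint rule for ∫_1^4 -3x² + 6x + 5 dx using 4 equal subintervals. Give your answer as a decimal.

6.28125

Δx = (4 − 1)/4 = 0.75.
Left endpoints: 1, 1.75, 2.5, 3.25.
f(1) = 8, f(1.75) = 6.3125, f(2.5) = 1.25, f(3.25) = -7.1875.
Sum = Δx · [f(1) + f(1.75) + f(2.5) + f(3.25)].
Sum = 6.28125.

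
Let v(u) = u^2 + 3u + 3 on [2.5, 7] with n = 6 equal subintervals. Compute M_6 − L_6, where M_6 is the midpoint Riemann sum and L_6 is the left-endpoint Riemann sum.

20.4609375

M_6 = 186.5390625.
L_6 = 166.078125.
M_6 − L_6 = 20.4609375.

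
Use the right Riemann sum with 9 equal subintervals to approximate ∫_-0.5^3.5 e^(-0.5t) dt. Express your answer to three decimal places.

1.983

Δt = (3.5 − (-0.5))/9 = 4/9.
Right endpoints: -1/18, 7/18, 5/6, 23/18, 31/18, 13/6, 47/18, 55/18, 3.5.
f(-1/18) ≈ 1.028, f(7/18) ≈ 0.823, f(5/6) ≈ 0.659, f(23/18) ≈ 0.528, f(31/18) ≈ 0.423, f(13/6) ≈ 0.338, f(47/18) ≈ 0.271, f(55/18) ≈ 0.217, f(3.5) ≈ 0.174.
Sum = Δt · [f(-1/18) + f(7/18) + f(5/6) + ...].
Sum ≈ 1.983.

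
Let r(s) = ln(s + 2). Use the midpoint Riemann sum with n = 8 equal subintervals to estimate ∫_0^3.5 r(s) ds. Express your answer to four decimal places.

Δs = (3.5 − 0)/8 = 0.4375.
Midpoints: 0.21875, 0.65625, 1.09375, 1.53125, 1.96875, 2.40625, 2.84375, 3.28125.
r(0.21875) ≈ 0.7969, r(0.65625) ≈ 0.9769, r(1.09375) ≈ 1.1294, r(1.53125) ≈ 1.2617, r(1.96875) ≈ 1.3785, r(2.40625) ≈ 1.4830, r(2.84375) ≈ 1.5777, r(3.28125) ≈ 1.6642.
Sum = Δs · [r(0.21875) + r(0.65625) + r(1.09375) + ...].
Sum ≈ 4.4923.

4.4923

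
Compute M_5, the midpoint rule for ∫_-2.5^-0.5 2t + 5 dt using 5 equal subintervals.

Δt = (-0.5 − (-2.5))/5 = 0.4.
Midpoints: -2.3, -1.9, -1.5, -1.1, -0.7.
f(-2.3) = 0.4, f(-1.9) = 1.2, f(-1.5) = 2, f(-1.1) = 2.8, f(-0.7) = 3.6.
Sum = Δt · [f(-2.3) + f(-1.9) + f(-1.5) + f(-1.1) + f(-0.7)].
Sum = 4.

4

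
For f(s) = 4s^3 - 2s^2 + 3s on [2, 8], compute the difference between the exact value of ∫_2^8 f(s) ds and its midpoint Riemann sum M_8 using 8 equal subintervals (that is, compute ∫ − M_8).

16.3125

Exact integral: ∫_2^8 f(s) ds = 3834.
M_8 = 3817.6875.
Error = 3834 − 3817.6875 = 16.3125.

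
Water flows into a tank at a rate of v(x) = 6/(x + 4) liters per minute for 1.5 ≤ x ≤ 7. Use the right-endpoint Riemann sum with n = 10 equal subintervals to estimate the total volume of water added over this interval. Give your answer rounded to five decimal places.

Δx = (7 − 1.5)/10 = 0.55.
Right endpoints: 2.05, 2.6, 3.15, 3.7, 4.25, 4.8, 5.35, 5.9, 6.45, 7.
v(2.05) = 120/121, v(2.6) = 10/11, v(3.15) = 120/143, v(3.7) = 60/77, v(4.25) = 8/11, v(4.8) = 15/22, v(5.35) = 120/187, v(5.9) = 20/33, v(6.45) = 120/209, v(7) = 6/11.
Sum = Δx · [v(2.05) + v(2.6) + v(3.15) + ...].
Sum ≈ 4.01263.

4.01263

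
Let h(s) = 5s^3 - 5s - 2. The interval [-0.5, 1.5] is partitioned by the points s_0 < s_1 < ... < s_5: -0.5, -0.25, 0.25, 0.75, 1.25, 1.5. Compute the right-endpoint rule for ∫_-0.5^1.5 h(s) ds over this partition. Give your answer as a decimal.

Subinterval widths: 0.25, 0.5, 0.5, 0.5, 0.25.
Right endpoints: -0.25, 0.25, 0.75, 1.25, 1.5.
h(-0.25) = -0.828125, h(0.25) = -3.171875, h(0.75) = -3.640625, h(1.25) = 1.515625, h(1.5) = 7.375.
Sum = Σ Δs_i · h(s_i).
Sum = -1.01171875.

-1.01171875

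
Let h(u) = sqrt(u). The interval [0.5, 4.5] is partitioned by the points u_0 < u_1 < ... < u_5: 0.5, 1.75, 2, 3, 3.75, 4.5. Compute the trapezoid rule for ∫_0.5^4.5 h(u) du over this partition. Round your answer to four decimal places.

6.0814

Subinterval widths: 1.25, 0.25, 1, 0.75, 0.75.
h(0.5) ≈ 0.7071, h(1.75) ≈ 1.3229, h(2) ≈ 1.4142, h(3) ≈ 1.7321, h(3.75) ≈ 1.9365, h(4.5) ≈ 2.1213.
On each subinterval the trapezoid contributes (Δu_i/2)·[h(u_{i-1}) + h(u_i)].
Sum ≈ 6.0814.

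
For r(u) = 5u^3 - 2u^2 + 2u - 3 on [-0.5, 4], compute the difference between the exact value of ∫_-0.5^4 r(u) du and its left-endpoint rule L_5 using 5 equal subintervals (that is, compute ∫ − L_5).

119.424375

Exact integral: ∫_-0.5^4 r(u) du = 279.421875.
L_5 = 159.9975.
Error = 279.421875 − 159.9975 = 119.424375.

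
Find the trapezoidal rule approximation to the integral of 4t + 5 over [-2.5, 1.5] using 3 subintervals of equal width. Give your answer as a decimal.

12

Δt = (1.5 − (-2.5))/3 = 4/3.
f(-2.5) = -5, f(-7/6) = 1/3, f(1/6) = 17/3, f(1.5) = 11.
T_3 = (Δt/2)·[f(t_0) + 2f(t_1) + 2f(t_2) + f(t_3)].
Sum = 12.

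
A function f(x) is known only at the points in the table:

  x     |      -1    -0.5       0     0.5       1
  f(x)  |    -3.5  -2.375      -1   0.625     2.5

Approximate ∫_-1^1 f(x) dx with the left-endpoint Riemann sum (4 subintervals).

Δx = 0.5.
Sum = 0.5·[(-3.5) + (-2.375) + (-1) + 0.625] = -3.125.

-3.125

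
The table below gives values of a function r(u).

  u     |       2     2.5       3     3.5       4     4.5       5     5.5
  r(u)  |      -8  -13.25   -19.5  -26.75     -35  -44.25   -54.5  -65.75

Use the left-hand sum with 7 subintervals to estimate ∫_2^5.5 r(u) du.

-100.625

Δu = 0.5.
Sum = 0.5·[(-8) + (-13.25) + (-19.5) + (-26.75) + (-35) + (-44.25) + (-54.5)] = -100.625.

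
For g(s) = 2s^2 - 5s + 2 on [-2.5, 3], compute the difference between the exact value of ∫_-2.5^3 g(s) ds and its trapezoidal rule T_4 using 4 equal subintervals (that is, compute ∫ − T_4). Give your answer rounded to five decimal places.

Exact integral: ∫_-2.5^3 g(s) ds ≈ 32.5416667.
T_4 = 36.0078125.
Error ≈ 32.5416667 − 36.0078125 ≈ -3.46615.

-3.46615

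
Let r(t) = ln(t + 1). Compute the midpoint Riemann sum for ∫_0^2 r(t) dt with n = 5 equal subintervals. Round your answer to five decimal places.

Δt = (2 − 0)/5 = 0.4.
Midpoints: 0.2, 0.6, 1, 1.4, 1.8.
r(0.2) ≈ 0.18232, r(0.6) ≈ 0.47000, r(1) ≈ 0.69315, r(1.4) ≈ 0.87547, r(1.8) ≈ 1.02962.
Sum = Δt · [r(0.2) + r(0.6) + r(1) + r(1.4) + r(1.8)].
Sum ≈ 1.30022.

1.30022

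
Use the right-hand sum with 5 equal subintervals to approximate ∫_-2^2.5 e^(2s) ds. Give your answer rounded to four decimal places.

160.0038

Δs = (2.5 − (-2))/5 = 0.9.
Right endpoints: -1.1, -0.2, 0.7, 1.6, 2.5.
f(-1.1) ≈ 0.1108, f(-0.2) ≈ 0.6703, f(0.7) ≈ 4.0552, f(1.6) ≈ 24.5325, f(2.5) ≈ 148.4132.
Sum = Δs · [f(-1.1) + f(-0.2) + f(0.7) + f(1.6) + f(2.5)].
Sum ≈ 160.0038.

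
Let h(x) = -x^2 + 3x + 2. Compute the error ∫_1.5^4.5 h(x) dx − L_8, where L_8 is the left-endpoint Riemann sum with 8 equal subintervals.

-1.6171875

Exact integral: ∫_1.5^4.5 h(x) dx = 3.75.
L_8 = 5.3671875.
Error = 3.75 − 5.3671875 = -1.6171875.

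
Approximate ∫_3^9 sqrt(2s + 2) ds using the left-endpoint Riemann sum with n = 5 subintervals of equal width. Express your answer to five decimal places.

21.26999

Δs = (9 − 3)/5 = 1.2.
Left endpoints: 3, 4.2, 5.4, 6.6, 7.8.
f(3) ≈ 2.82843, f(4.2) ≈ 3.22490, f(5.4) ≈ 3.57771, f(6.6) ≈ 3.89872, f(7.8) ≈ 4.19524.
Sum = Δs · [f(3) + f(4.2) + f(5.4) + f(6.6) + f(7.8)].
Sum ≈ 21.26999.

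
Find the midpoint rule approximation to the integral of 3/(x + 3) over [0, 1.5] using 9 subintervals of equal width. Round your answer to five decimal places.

Δx = (1.5 − 0)/9 = 1/6.
Midpoints: 1/12, 0.25, 5/12, 7/12, 0.75, 11/12, 13/12, 1.25, 17/12.
f(1/12) = 36/37, f(0.25) = 12/13, f(5/12) = 36/41, f(7/12) = 36/43, f(0.75) = 0.8, f(11/12) = 36/47, f(13/12) = 36/49, f(1.25) = 12/17, f(17/12) = 36/53.
Sum = Δx · [f(1/12) + f(0.25) + f(5/12) + ...].
Sum ≈ 1.21618.

1.21618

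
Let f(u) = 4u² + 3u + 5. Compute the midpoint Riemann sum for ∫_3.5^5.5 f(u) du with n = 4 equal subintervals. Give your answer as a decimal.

201.5

Δu = (5.5 − 3.5)/4 = 0.5.
Midpoints: 3.75, 4.25, 4.75, 5.25.
f(3.75) = 72.5, f(4.25) = 90, f(4.75) = 109.5, f(5.25) = 131.
Sum = Δu · [f(3.75) + f(4.25) + f(4.75) + f(5.25)].
Sum = 201.5.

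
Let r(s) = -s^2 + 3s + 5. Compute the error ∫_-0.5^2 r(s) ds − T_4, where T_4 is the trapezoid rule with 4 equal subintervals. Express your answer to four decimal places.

Exact integral: ∫_-0.5^2 r(s) ds ≈ 15.416667.
T_4 = 15.25390625.
Error ≈ 15.416667 − 15.25390625 ≈ 0.1628.

0.1628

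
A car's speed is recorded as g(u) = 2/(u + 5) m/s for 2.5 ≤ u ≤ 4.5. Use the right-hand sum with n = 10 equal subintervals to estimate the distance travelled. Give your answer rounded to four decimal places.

0.4672

Δu = (4.5 − 2.5)/10 = 0.2.
Right endpoints: 2.7, 2.9, 3.1, 3.3, 3.5, 3.7, 3.9, 4.1, 4.3, 4.5.
g(2.7) = 20/77, g(2.9) = 20/79, g(3.1) = 20/81, g(3.3) = 20/83, g(3.5) = 4/17, g(3.7) = 20/87, g(3.9) = 20/89, g(4.1) = 20/91, g(4.3) = 20/93, g(4.5) = 4/19.
Sum = Δu · [g(2.7) + g(2.9) + g(3.1) + ...].
Sum ≈ 0.4672.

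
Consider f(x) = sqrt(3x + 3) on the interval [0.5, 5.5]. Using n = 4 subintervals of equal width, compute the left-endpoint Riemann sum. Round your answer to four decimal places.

15.5329

Δx = (5.5 − 0.5)/4 = 1.25.
Left endpoints: 0.5, 1.75, 3, 4.25.
f(0.5) ≈ 2.1213, f(1.75) ≈ 2.8723, f(3) ≈ 3.4641, f(4.25) ≈ 3.9686.
Sum = Δx · [f(0.5) + f(1.75) + f(3) + f(4.25)].
Sum ≈ 15.5329.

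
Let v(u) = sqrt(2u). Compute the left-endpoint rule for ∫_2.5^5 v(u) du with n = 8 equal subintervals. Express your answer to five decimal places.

Δu = (5 − 2.5)/8 = 0.3125.
Left endpoints: 2.5, 2.8125, 3.125, 3.4375, 3.75, 4.0625, 4.375, 4.6875.
v(2.5) ≈ 2.23607, v(2.8125) ≈ 2.37171, v(3.125) ≈ 2.50000, v(3.4375) ≈ 2.62202, v(3.75) ≈ 2.73861, v(4.0625) ≈ 2.85044, v(4.375) ≈ 2.95804, v(4.6875) ≈ 3.06186.
Sum = Δu · [v(2.5) + v(2.8125) + v(3.125) + ...].
Sum ≈ 6.66836.

6.66836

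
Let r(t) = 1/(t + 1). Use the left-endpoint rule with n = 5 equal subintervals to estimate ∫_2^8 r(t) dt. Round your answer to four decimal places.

1.2436

Δt = (8 − 2)/5 = 1.2.
Left endpoints: 2, 3.2, 4.4, 5.6, 6.8.
r(2) = 1/3, r(3.2) = 5/21, r(4.4) = 5/27, r(5.6) = 5/33, r(6.8) = 5/39.
Sum = Δt · [r(2) + r(3.2) + r(4.4) + r(5.6) + r(6.8)].
Sum ≈ 1.2436.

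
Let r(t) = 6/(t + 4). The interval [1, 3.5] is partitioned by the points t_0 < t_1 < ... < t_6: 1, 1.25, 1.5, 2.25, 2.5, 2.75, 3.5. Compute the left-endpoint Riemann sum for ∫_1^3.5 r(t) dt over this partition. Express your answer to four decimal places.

Subinterval widths: 0.25, 0.25, 0.75, 0.25, 0.25, 0.75.
Left endpoints: 1, 1.25, 1.5, 2.25, 2.5, 2.75.
r(1) = 1.2, r(1.25) = 8/7, r(1.5) = 12/11, r(2.25) = 0.96, r(2.5) = 12/13, r(2.75) = 8/9.
Sum = Σ Δt_i · r(t_i).
Sum ≈ 2.5413.

2.5413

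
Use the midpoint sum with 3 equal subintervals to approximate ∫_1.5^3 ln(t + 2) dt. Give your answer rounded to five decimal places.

2.16341

Δt = (3 − 1.5)/3 = 0.5.
Midpoints: 1.75, 2.25, 2.75.
f(1.75) ≈ 1.32176, f(2.25) ≈ 1.44692, f(2.75) ≈ 1.55814.
Sum = Δt · [f(1.75) + f(2.25) + f(2.75)].
Sum ≈ 2.16341.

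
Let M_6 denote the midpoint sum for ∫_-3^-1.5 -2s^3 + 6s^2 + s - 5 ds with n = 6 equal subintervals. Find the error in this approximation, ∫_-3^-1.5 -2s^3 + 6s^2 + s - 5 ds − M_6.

0.15234375

Exact integral: ∫_-3^-1.5 f(s) ds = 74.34375.
M_6 = 74.19140625.
Error = 74.34375 − 74.19140625 = 0.15234375.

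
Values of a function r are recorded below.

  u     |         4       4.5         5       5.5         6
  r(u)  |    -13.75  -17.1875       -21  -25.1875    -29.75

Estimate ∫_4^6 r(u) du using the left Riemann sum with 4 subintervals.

-38.5625

Δu = 0.5.
Sum = 0.5·[(-13.75) + (-17.1875) + (-21) + (-25.1875)] = -38.5625.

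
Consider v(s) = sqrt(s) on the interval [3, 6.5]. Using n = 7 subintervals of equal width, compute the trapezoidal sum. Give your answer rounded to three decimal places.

Δs = (6.5 − 3)/7 = 0.5.
v(3) ≈ 1.732, v(3.5) ≈ 1.871, v(4) ≈ 2.000, v(4.5) ≈ 2.121, v(5) ≈ 2.236, v(5.5) ≈ 2.345, v(6) ≈ 2.449, v(6.5) ≈ 2.550.
T_7 = (Δs/2)·[v(s_0) + 2v(s_1) + ... + 2v(s_{6}) + v(s_7)].
Sum ≈ 7.582.

7.582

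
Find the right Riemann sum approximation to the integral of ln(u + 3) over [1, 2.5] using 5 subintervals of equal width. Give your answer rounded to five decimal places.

Δu = (2.5 − 1)/5 = 0.3.
Right endpoints: 1.3, 1.6, 1.9, 2.2, 2.5.
f(1.3) ≈ 1.45862, f(1.6) ≈ 1.52606, f(1.9) ≈ 1.58924, f(2.2) ≈ 1.64866, f(2.5) ≈ 1.70475.
Sum = Δu · [f(1.3) + f(1.6) + f(1.9) + f(2.2) + f(2.5)].
Sum ≈ 2.37819.

2.37819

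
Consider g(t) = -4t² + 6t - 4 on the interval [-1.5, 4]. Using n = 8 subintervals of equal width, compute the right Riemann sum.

Δt = (4 − (-1.5))/8 = 0.6875.
Right endpoints: -0.8125, -0.125, 0.5625, 1.25, 1.9375, 2.625, 3.3125, 4.
g(-0.8125) = -11.515625, g(-0.125) = -4.8125, g(0.5625) = -1.890625, g(1.25) = -2.75, g(1.9375) = -7.390625, g(2.625) = -15.8125, g(3.3125) = -28.015625, g(4) = -44.
Sum = Δt · [g(-0.8125) + g(-0.125) + g(0.5625) + ...].
Sum = -79.87890625.

-79.87890625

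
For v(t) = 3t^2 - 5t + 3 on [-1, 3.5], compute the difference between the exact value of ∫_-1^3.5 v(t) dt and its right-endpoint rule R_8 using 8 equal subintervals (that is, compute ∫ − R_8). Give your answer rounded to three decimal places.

Exact integral: ∫_-1^3.5 v(t) dt = 29.25.
R_8 ≈ 33.12598.
Error ≈ 29.25 − 33.12598 ≈ -3.876.

-3.876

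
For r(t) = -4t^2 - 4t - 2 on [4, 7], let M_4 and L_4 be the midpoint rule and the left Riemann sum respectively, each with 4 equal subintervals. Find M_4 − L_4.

M_4 = -443.4375.
L_4 = -391.125.
M_4 − L_4 = -52.3125.

-52.3125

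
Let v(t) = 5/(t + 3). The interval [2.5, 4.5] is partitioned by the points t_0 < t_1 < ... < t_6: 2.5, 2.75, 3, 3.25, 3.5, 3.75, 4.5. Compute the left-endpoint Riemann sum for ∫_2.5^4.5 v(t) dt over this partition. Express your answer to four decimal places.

1.6009

Subinterval widths: 0.25, 0.25, 0.25, 0.25, 0.25, 0.75.
Left endpoints: 2.5, 2.75, 3, 3.25, 3.5, 3.75.
v(2.5) = 10/11, v(2.75) = 20/23, v(3) = 5/6, v(3.25) = 0.8, v(3.5) = 10/13, v(3.75) = 20/27.
Sum = Σ Δt_i · v(t_i).
Sum ≈ 1.6009.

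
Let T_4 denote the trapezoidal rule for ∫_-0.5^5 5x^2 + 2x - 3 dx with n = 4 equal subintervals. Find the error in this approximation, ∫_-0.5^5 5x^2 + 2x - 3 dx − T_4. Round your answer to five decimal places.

Exact integral: ∫_-0.5^5 f(x) dx ≈ 216.7916667.
T_4 = 225.45703125.
Error ≈ 216.7916667 − 225.45703125 ≈ -8.66536.

-8.66536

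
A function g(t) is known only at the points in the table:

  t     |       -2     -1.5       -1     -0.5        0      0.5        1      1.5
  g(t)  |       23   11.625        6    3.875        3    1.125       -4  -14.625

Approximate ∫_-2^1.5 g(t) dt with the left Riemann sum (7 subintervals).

22.3125

Δt = 0.5.
Sum = 0.5·[23 + 11.625 + 6 + 3.875 + 3 + 1.125 + (-4)] = 22.3125.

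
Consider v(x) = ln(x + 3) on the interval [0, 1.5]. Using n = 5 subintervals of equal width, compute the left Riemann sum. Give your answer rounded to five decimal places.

Δx = (1.5 − 0)/5 = 0.3.
Left endpoints: 0, 0.3, 0.6, 0.9, 1.2.
v(0) ≈ 1.09861, v(0.3) ≈ 1.19392, v(0.6) ≈ 1.28093, v(0.9) ≈ 1.36098, v(1.2) ≈ 1.43508.
Sum = Δx · [v(0) + v(0.3) + v(0.6) + v(0.9) + v(1.2)].
Sum ≈ 1.91086.

1.91086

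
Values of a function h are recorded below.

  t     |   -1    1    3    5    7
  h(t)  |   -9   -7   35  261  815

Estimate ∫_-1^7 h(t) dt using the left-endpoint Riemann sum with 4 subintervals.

Δt = 2.
Sum = 2·[(-9) + (-7) + 35 + 261] = 560.

560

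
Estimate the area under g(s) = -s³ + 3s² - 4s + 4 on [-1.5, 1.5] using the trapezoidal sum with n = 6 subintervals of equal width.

19.125

Δs = (1.5 − (-1.5))/6 = 0.5.
g(-1.5) = 20.125, g(-1) = 12, g(-0.5) = 6.875, g(0) = 4, g(0.5) = 2.625, g(1) = 2, g(1.5) = 1.375.
T_6 = (Δs/2)·[g(s_0) + 2g(s_1) + ... + 2g(s_{5}) + g(s_6)].
Sum = 19.125.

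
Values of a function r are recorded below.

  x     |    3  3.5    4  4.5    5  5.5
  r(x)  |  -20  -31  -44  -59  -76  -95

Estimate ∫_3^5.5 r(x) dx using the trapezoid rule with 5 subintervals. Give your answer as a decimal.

-133.75

Δx = 0.5.
T_5 = (0.5/2)·[(-20) + 2·(-31) + 2·(-44) + 2·(-59) + 2·(-76) + (-95)] = -133.75.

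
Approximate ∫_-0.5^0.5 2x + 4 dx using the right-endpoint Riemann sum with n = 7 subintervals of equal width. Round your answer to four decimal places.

Δx = (0.5 − (-0.5))/7 = 1/7.
Right endpoints: -5/14, -3/14, -1/14, 1/14, 3/14, 5/14, 0.5.
f(-5/14) = 23/7, f(-3/14) = 25/7, f(-1/14) = 27/7, f(1/14) = 29/7, f(3/14) = 31/7, f(5/14) = 33/7, f(0.5) = 5.
Sum = Δx · [f(-5/14) + f(-3/14) + f(-1/14) + ...].
Sum ≈ 4.1429.

4.1429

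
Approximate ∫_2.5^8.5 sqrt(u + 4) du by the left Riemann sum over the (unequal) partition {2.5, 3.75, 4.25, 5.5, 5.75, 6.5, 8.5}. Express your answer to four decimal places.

17.7623

Subinterval widths: 1.25, 0.5, 1.25, 0.25, 0.75, 2.
Left endpoints: 2.5, 3.75, 4.25, 5.5, 5.75, 6.5.
f(2.5) ≈ 2.5495, f(3.75) ≈ 2.7839, f(4.25) ≈ 2.8723, f(5.5) ≈ 3.0822, f(5.75) ≈ 3.1225, f(6.5) ≈ 3.2404.
Sum = Σ Δu_i · f(u_i).
Sum ≈ 17.7623.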